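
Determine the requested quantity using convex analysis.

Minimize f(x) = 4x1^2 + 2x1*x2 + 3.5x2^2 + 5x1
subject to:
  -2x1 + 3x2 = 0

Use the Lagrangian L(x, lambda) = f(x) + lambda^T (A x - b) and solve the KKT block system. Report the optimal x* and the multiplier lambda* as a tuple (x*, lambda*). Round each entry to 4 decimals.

Form the Lagrangian:
  L(x, lambda) = (1/2) x^T Q x + c^T x + lambda^T (A x - b)
Stationarity (grad_x L = 0): Q x + c + A^T lambda = 0.
Primal feasibility: A x = b.

This gives the KKT block system:
  [ Q   A^T ] [ x     ]   [-c ]
  [ A    0  ] [ lambda ] = [ b ]

Solving the linear system:
  x*      = (-0.3629, -0.2419)
  lambda* = (0.8065)
  f(x*)   = -0.9073

x* = (-0.3629, -0.2419), lambda* = (0.8065)


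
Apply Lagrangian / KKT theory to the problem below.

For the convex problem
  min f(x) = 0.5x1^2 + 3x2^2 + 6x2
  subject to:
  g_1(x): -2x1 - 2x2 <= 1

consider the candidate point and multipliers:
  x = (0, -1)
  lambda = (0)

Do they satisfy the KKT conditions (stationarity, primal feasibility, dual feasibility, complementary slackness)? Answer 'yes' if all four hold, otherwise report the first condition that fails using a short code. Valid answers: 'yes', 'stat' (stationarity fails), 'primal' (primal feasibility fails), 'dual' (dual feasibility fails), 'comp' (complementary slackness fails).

Gradient of f: grad f(x) = Q x + c = (0, 0)
Constraint values g_i(x) = a_i^T x - b_i:
  g_1((0, -1)) = 1
Stationarity residual: grad f(x) + sum_i lambda_i a_i = (0, 0)
  -> stationarity OK
Primal feasibility (all g_i <= 0): FAILS
Dual feasibility (all lambda_i >= 0): OK
Complementary slackness (lambda_i * g_i(x) = 0 for all i): OK

Verdict: the first failing condition is primal_feasibility -> primal.

primal


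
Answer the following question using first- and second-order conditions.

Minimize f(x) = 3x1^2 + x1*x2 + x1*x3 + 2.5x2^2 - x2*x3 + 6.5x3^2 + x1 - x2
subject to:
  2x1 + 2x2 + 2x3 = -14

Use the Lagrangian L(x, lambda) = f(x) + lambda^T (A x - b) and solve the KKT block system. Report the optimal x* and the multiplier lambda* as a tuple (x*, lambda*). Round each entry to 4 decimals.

Form the Lagrangian:
  L(x, lambda) = (1/2) x^T Q x + c^T x + lambda^T (A x - b)
Stationarity (grad_x L = 0): Q x + c + A^T lambda = 0.
Primal feasibility: A x = b.

This gives the KKT block system:
  [ Q   A^T ] [ x     ]   [-c ]
  [ A    0  ] [ lambda ] = [ b ]

Solving the linear system:
  x*      = (-2.375, -3.1875, -1.4375)
  lambda* = (8.9375)
  f(x*)   = 62.9687

x* = (-2.375, -3.1875, -1.4375), lambda* = (8.9375)


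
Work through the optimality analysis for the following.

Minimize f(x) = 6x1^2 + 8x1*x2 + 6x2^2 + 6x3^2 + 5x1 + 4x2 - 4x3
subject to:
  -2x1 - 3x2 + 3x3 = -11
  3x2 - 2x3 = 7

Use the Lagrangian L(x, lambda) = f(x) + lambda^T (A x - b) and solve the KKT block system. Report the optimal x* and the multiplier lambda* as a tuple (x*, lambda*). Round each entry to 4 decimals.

Form the Lagrangian:
  L(x, lambda) = (1/2) x^T Q x + c^T x + lambda^T (A x - b)
Stationarity (grad_x L = 0): Q x + c + A^T lambda = 0.
Primal feasibility: A x = b.

This gives the KKT block system:
  [ Q   A^T ] [ x     ]   [-c ]
  [ A    0  ] [ lambda ] = [ b ]

Solving the linear system:
  x*      = (0.9903, 0.987, -2.0195)
  lambda* = (12.3896, 4.4675)
  f(x*)   = 60.9951

x* = (0.9903, 0.987, -2.0195), lambda* = (12.3896, 4.4675)


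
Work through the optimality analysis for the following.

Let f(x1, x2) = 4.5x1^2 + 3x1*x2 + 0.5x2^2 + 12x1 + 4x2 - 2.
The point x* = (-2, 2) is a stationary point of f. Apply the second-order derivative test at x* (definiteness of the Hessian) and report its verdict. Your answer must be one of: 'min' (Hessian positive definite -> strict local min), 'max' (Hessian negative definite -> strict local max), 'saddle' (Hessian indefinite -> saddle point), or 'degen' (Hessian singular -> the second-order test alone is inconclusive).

Compute the Hessian H = grad^2 f:
  H = [[9, 3], [3, 1]]
Verify stationarity: grad f(x*) = H x* + g = (0, 0).
Eigenvalues of H: 0, 10.
H has a zero eigenvalue (singular; positive semidefinite but not definite), so H is neither positive definite, negative definite, nor indefinite. The second-order test alone is inconclusive -> degen.
(Indeed, f is constant along the null direction of H through x*, so x* is not a strict local extremum.)

degen


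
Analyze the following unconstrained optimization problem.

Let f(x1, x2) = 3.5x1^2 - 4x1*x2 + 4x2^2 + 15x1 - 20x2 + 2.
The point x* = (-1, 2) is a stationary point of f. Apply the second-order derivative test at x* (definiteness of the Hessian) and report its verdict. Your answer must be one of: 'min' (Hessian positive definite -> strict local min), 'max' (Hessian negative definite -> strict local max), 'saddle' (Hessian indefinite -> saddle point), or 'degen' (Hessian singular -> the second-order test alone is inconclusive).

Compute the Hessian H = grad^2 f:
  H = [[7, -4], [-4, 8]]
Verify stationarity: grad f(x*) = H x* + g = (0, 0).
Eigenvalues of H: 3.4689, 11.5311.
Both eigenvalues > 0, so H is positive definite -> x* is a strict local min.

min


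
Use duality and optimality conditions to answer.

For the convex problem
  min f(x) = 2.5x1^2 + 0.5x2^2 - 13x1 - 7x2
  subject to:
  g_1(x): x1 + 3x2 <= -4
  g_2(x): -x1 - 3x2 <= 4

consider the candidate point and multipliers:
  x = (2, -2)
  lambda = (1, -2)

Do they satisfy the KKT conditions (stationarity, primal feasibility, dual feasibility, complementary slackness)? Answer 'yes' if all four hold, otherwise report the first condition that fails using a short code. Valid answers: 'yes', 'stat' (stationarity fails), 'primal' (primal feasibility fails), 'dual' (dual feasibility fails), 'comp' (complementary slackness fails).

Gradient of f: grad f(x) = Q x + c = (-3, -9)
Constraint values g_i(x) = a_i^T x - b_i:
  g_1((2, -2)) = 0
  g_2((2, -2)) = 0
Stationarity residual: grad f(x) + sum_i lambda_i a_i = (0, 0)
  -> stationarity OK
Primal feasibility (all g_i <= 0): OK
Dual feasibility (all lambda_i >= 0): FAILS
Complementary slackness (lambda_i * g_i(x) = 0 for all i): OK

Verdict: the first failing condition is dual_feasibility -> dual.

dual


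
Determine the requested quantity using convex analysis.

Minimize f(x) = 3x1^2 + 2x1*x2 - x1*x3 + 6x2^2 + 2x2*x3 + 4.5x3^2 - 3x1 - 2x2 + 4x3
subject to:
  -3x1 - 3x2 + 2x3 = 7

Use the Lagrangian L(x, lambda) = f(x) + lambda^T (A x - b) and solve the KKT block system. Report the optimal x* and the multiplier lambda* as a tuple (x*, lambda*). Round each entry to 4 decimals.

Form the Lagrangian:
  L(x, lambda) = (1/2) x^T Q x + c^T x + lambda^T (A x - b)
Stationarity (grad_x L = 0): Q x + c + A^T lambda = 0.
Primal feasibility: A x = b.

This gives the KKT block system:
  [ Q   A^T ] [ x     ]   [-c ]
  [ A    0  ] [ lambda ] = [ b ]

Solving the linear system:
  x*      = (-1.2444, -0.7502, 0.5081)
  lambda* = (-4.1583)
  f(x*)   = 18.1872

x* = (-1.2444, -0.7502, 0.5081), lambda* = (-4.1583)


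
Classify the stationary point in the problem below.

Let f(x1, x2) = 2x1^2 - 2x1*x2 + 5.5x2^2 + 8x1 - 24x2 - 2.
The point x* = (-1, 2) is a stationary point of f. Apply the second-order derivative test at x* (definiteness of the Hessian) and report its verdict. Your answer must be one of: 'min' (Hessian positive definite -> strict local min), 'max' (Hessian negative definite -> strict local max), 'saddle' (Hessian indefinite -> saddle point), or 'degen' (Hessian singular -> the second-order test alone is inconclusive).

Compute the Hessian H = grad^2 f:
  H = [[4, -2], [-2, 11]]
Verify stationarity: grad f(x*) = H x* + g = (0, 0).
Eigenvalues of H: 3.4689, 11.5311.
Both eigenvalues > 0, so H is positive definite -> x* is a strict local min.

min


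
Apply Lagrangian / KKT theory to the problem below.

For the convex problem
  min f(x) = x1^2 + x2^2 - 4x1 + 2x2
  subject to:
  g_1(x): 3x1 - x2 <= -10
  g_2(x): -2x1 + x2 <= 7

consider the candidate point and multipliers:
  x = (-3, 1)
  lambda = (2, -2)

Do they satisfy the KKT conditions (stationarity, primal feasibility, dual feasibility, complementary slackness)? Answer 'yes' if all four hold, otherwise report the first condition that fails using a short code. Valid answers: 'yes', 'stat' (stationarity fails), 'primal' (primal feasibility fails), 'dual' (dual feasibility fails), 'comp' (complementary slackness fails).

Gradient of f: grad f(x) = Q x + c = (-10, 4)
Constraint values g_i(x) = a_i^T x - b_i:
  g_1((-3, 1)) = 0
  g_2((-3, 1)) = 0
Stationarity residual: grad f(x) + sum_i lambda_i a_i = (0, 0)
  -> stationarity OK
Primal feasibility (all g_i <= 0): OK
Dual feasibility (all lambda_i >= 0): FAILS
Complementary slackness (lambda_i * g_i(x) = 0 for all i): OK

Verdict: the first failing condition is dual_feasibility -> dual.

dual


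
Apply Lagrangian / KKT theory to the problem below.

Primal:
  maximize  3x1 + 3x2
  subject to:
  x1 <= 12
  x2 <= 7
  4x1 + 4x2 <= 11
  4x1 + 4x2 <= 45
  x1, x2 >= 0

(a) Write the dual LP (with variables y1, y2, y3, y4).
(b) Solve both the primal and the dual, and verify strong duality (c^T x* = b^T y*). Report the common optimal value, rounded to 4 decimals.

The standard primal-dual pair for 'max c^T x s.t. A x <= b, x >= 0' is:
  Dual:  min b^T y  s.t.  A^T y >= c,  y >= 0.

So the dual LP is:
  minimize  12y1 + 7y2 + 11y3 + 45y4
  subject to:
    y1 + 4y3 + 4y4 >= 3
    y2 + 4y3 + 4y4 >= 3
    y1, y2, y3, y4 >= 0

Solving the primal: x* = (2.75, 0).
  primal value c^T x* = 8.25.
Solving the dual: y* = (0, 0, 0.75, 0).
  dual value b^T y* = 8.25.
Strong duality: c^T x* = b^T y*. Confirmed.

8.25


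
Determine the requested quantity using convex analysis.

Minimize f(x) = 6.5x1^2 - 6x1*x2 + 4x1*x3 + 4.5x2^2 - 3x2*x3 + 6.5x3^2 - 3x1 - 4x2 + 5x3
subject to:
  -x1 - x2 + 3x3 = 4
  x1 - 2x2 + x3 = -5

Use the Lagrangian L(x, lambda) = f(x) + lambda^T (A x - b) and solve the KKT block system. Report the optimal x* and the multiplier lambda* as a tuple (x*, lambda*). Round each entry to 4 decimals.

Form the Lagrangian:
  L(x, lambda) = (1/2) x^T Q x + c^T x + lambda^T (A x - b)
Stationarity (grad_x L = 0): Q x + c + A^T lambda = 0.
Primal feasibility: A x = b.

This gives the KKT block system:
  [ Q   A^T ] [ x     ]   [-c ]
  [ A    0  ] [ lambda ] = [ b ]

Solving the linear system:
  x*      = (-1.203, 2.8376, 1.8782)
  lambda* = (-11.0609, 17.0914)
  f(x*)   = 65.6751

x* = (-1.203, 2.8376, 1.8782), lambda* = (-11.0609, 17.0914)


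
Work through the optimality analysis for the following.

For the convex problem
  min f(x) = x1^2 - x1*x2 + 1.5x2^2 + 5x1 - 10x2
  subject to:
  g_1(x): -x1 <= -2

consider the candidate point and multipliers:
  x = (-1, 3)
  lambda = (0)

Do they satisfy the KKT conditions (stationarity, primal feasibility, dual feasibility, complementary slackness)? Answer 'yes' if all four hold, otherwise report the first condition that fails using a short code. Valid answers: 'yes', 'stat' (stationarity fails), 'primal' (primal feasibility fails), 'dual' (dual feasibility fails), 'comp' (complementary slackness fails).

Gradient of f: grad f(x) = Q x + c = (0, 0)
Constraint values g_i(x) = a_i^T x - b_i:
  g_1((-1, 3)) = 3
Stationarity residual: grad f(x) + sum_i lambda_i a_i = (0, 0)
  -> stationarity OK
Primal feasibility (all g_i <= 0): FAILS
Dual feasibility (all lambda_i >= 0): OK
Complementary slackness (lambda_i * g_i(x) = 0 for all i): OK

Verdict: the first failing condition is primal_feasibility -> primal.

primal


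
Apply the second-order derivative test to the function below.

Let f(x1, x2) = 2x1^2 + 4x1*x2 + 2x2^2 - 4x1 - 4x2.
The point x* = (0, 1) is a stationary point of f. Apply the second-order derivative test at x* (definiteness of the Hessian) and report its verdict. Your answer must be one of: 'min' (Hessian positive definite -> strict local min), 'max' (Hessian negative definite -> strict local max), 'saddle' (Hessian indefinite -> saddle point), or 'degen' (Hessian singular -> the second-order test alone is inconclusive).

Compute the Hessian H = grad^2 f:
  H = [[4, 4], [4, 4]]
Verify stationarity: grad f(x*) = H x* + g = (0, 0).
Eigenvalues of H: 0, 8.
H has a zero eigenvalue (singular; positive semidefinite but not definite), so H is neither positive definite, negative definite, nor indefinite. The second-order test alone is inconclusive -> degen.
(Indeed, f is constant along the null direction of H through x*, so x* is not a strict local extremum.)

degen


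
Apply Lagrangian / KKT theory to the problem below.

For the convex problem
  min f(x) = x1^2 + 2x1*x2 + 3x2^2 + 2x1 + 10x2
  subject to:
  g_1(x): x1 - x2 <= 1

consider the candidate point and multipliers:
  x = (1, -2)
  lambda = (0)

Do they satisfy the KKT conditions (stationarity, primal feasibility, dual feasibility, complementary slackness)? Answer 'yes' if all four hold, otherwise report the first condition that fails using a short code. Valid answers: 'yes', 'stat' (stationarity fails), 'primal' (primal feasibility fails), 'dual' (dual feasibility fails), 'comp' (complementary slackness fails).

Gradient of f: grad f(x) = Q x + c = (0, 0)
Constraint values g_i(x) = a_i^T x - b_i:
  g_1((1, -2)) = 2
Stationarity residual: grad f(x) + sum_i lambda_i a_i = (0, 0)
  -> stationarity OK
Primal feasibility (all g_i <= 0): FAILS
Dual feasibility (all lambda_i >= 0): OK
Complementary slackness (lambda_i * g_i(x) = 0 for all i): OK

Verdict: the first failing condition is primal_feasibility -> primal.

primal


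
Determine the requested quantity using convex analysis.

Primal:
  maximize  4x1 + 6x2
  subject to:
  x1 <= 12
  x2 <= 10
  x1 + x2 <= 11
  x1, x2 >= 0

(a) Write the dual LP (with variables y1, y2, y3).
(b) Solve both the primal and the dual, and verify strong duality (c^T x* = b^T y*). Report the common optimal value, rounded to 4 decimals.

The standard primal-dual pair for 'max c^T x s.t. A x <= b, x >= 0' is:
  Dual:  min b^T y  s.t.  A^T y >= c,  y >= 0.

So the dual LP is:
  minimize  12y1 + 10y2 + 11y3
  subject to:
    y1 + y3 >= 4
    y2 + y3 >= 6
    y1, y2, y3 >= 0

Solving the primal: x* = (1, 10).
  primal value c^T x* = 64.
Solving the dual: y* = (0, 2, 4).
  dual value b^T y* = 64.
Strong duality: c^T x* = b^T y*. Confirmed.

64


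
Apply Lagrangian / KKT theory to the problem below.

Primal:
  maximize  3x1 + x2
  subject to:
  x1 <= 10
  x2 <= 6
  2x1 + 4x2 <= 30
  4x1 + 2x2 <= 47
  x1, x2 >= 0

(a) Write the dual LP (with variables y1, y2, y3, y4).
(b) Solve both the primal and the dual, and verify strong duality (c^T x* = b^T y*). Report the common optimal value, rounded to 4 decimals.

The standard primal-dual pair for 'max c^T x s.t. A x <= b, x >= 0' is:
  Dual:  min b^T y  s.t.  A^T y >= c,  y >= 0.

So the dual LP is:
  minimize  10y1 + 6y2 + 30y3 + 47y4
  subject to:
    y1 + 2y3 + 4y4 >= 3
    y2 + 4y3 + 2y4 >= 1
    y1, y2, y3, y4 >= 0

Solving the primal: x* = (10, 2.5).
  primal value c^T x* = 32.5.
Solving the dual: y* = (2.5, 0, 0.25, 0).
  dual value b^T y* = 32.5.
Strong duality: c^T x* = b^T y*. Confirmed.

32.5


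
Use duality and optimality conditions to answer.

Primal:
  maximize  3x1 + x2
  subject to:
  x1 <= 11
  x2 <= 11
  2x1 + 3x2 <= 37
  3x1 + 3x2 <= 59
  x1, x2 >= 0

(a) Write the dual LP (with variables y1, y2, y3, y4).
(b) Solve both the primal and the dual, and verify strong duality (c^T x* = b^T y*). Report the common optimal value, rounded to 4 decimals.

The standard primal-dual pair for 'max c^T x s.t. A x <= b, x >= 0' is:
  Dual:  min b^T y  s.t.  A^T y >= c,  y >= 0.

So the dual LP is:
  minimize  11y1 + 11y2 + 37y3 + 59y4
  subject to:
    y1 + 2y3 + 3y4 >= 3
    y2 + 3y3 + 3y4 >= 1
    y1, y2, y3, y4 >= 0

Solving the primal: x* = (11, 5).
  primal value c^T x* = 38.
Solving the dual: y* = (2.3333, 0, 0.3333, 0).
  dual value b^T y* = 38.
Strong duality: c^T x* = b^T y*. Confirmed.

38


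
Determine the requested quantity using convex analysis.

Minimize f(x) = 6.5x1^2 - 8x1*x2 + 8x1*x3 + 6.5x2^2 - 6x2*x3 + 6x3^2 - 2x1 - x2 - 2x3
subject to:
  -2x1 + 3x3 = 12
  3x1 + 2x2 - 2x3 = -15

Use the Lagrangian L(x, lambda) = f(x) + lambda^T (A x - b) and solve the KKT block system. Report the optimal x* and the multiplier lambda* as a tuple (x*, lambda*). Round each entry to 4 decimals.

Form the Lagrangian:
  L(x, lambda) = (1/2) x^T Q x + c^T x + lambda^T (A x - b)
Stationarity (grad_x L = 0): Q x + c + A^T lambda = 0.
Primal feasibility: A x = b.

This gives the KKT block system:
  [ Q   A^T ] [ x     ]   [-c ]
  [ A    0  ] [ lambda ] = [ b ]

Solving the linear system:
  x*      = (-2.7817, -1.1819, 2.1455)
  lambda* = (-0.5333, 3.4921)
  f(x*)   = 30.6175

x* = (-2.7817, -1.1819, 2.1455), lambda* = (-0.5333, 3.4921)


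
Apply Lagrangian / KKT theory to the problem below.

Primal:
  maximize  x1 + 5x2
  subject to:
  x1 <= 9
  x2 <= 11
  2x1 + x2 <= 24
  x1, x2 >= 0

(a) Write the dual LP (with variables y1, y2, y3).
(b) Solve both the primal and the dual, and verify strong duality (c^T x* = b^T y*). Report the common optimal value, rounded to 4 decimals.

The standard primal-dual pair for 'max c^T x s.t. A x <= b, x >= 0' is:
  Dual:  min b^T y  s.t.  A^T y >= c,  y >= 0.

So the dual LP is:
  minimize  9y1 + 11y2 + 24y3
  subject to:
    y1 + 2y3 >= 1
    y2 + y3 >= 5
    y1, y2, y3 >= 0

Solving the primal: x* = (6.5, 11).
  primal value c^T x* = 61.5.
Solving the dual: y* = (0, 4.5, 0.5).
  dual value b^T y* = 61.5.
Strong duality: c^T x* = b^T y*. Confirmed.

61.5


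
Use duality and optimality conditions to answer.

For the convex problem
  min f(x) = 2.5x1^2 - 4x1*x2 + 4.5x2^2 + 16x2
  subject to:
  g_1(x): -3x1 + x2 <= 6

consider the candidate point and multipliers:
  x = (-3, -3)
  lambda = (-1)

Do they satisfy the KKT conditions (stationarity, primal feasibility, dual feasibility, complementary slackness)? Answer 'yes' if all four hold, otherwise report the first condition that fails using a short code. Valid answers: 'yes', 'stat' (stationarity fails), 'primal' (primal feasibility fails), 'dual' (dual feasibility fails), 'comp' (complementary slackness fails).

Gradient of f: grad f(x) = Q x + c = (-3, 1)
Constraint values g_i(x) = a_i^T x - b_i:
  g_1((-3, -3)) = 0
Stationarity residual: grad f(x) + sum_i lambda_i a_i = (0, 0)
  -> stationarity OK
Primal feasibility (all g_i <= 0): OK
Dual feasibility (all lambda_i >= 0): FAILS
Complementary slackness (lambda_i * g_i(x) = 0 for all i): OK

Verdict: the first failing condition is dual_feasibility -> dual.

dual


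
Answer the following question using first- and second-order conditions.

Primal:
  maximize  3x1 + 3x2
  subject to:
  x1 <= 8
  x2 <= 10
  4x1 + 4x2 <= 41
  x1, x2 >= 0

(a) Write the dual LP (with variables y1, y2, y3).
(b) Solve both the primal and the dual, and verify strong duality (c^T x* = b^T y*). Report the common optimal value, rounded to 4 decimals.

The standard primal-dual pair for 'max c^T x s.t. A x <= b, x >= 0' is:
  Dual:  min b^T y  s.t.  A^T y >= c,  y >= 0.

So the dual LP is:
  minimize  8y1 + 10y2 + 41y3
  subject to:
    y1 + 4y3 >= 3
    y2 + 4y3 >= 3
    y1, y2, y3 >= 0

Solving the primal: x* = (0.25, 10).
  primal value c^T x* = 30.75.
Solving the dual: y* = (0, 0, 0.75).
  dual value b^T y* = 30.75.
Strong duality: c^T x* = b^T y*. Confirmed.

30.75


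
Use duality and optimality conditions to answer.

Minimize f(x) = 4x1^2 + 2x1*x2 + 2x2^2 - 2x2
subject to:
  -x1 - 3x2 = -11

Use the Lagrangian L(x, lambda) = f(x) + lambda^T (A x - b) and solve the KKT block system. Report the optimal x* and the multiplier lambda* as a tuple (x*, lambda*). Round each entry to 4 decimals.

Form the Lagrangian:
  L(x, lambda) = (1/2) x^T Q x + c^T x + lambda^T (A x - b)
Stationarity (grad_x L = 0): Q x + c + A^T lambda = 0.
Primal feasibility: A x = b.

This gives the KKT block system:
  [ Q   A^T ] [ x     ]   [-c ]
  [ A    0  ] [ lambda ] = [ b ]

Solving the linear system:
  x*      = (-0.4375, 3.8125)
  lambda* = (4.125)
  f(x*)   = 18.875

x* = (-0.4375, 3.8125), lambda* = (4.125)


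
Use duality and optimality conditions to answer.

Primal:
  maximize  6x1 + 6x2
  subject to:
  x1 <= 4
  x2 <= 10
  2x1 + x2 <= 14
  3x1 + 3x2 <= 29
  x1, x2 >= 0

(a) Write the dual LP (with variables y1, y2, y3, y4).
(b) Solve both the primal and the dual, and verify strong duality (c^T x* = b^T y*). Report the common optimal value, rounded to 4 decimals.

The standard primal-dual pair for 'max c^T x s.t. A x <= b, x >= 0' is:
  Dual:  min b^T y  s.t.  A^T y >= c,  y >= 0.

So the dual LP is:
  minimize  4y1 + 10y2 + 14y3 + 29y4
  subject to:
    y1 + 2y3 + 3y4 >= 6
    y2 + y3 + 3y4 >= 6
    y1, y2, y3, y4 >= 0

Solving the primal: x* = (4, 5.6667).
  primal value c^T x* = 58.
Solving the dual: y* = (0, 0, 0, 2).
  dual value b^T y* = 58.
Strong duality: c^T x* = b^T y*. Confirmed.

58


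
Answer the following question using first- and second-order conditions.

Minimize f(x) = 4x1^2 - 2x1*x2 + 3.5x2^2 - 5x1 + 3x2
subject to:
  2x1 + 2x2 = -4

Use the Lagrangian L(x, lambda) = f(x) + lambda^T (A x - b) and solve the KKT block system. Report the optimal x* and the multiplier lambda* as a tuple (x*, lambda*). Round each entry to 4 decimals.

Form the Lagrangian:
  L(x, lambda) = (1/2) x^T Q x + c^T x + lambda^T (A x - b)
Stationarity (grad_x L = 0): Q x + c + A^T lambda = 0.
Primal feasibility: A x = b.

This gives the KKT block system:
  [ Q   A^T ] [ x     ]   [-c ]
  [ A    0  ] [ lambda ] = [ b ]

Solving the linear system:
  x*      = (-0.5263, -1.4737)
  lambda* = (3.1316)
  f(x*)   = 5.3684

x* = (-0.5263, -1.4737), lambda* = (3.1316)


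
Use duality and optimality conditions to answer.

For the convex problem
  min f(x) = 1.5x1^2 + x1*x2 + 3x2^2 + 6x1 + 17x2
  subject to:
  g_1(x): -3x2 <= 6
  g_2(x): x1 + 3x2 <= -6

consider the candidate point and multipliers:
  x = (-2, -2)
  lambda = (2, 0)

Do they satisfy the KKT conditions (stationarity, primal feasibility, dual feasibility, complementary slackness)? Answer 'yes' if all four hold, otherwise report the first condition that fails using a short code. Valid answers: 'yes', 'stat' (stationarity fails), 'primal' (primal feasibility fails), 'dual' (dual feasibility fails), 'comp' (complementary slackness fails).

Gradient of f: grad f(x) = Q x + c = (-2, 3)
Constraint values g_i(x) = a_i^T x - b_i:
  g_1((-2, -2)) = 0
  g_2((-2, -2)) = -2
Stationarity residual: grad f(x) + sum_i lambda_i a_i = (-2, -3)
  -> stationarity FAILS
Primal feasibility (all g_i <= 0): OK
Dual feasibility (all lambda_i >= 0): OK
Complementary slackness (lambda_i * g_i(x) = 0 for all i): OK

Verdict: the first failing condition is stationarity -> stat.

stat


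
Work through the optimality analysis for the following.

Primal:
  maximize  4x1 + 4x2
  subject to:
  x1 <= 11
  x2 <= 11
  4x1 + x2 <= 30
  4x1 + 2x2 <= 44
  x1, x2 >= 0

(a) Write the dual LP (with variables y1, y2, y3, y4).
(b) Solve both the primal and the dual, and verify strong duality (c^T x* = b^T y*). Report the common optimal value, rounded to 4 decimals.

The standard primal-dual pair for 'max c^T x s.t. A x <= b, x >= 0' is:
  Dual:  min b^T y  s.t.  A^T y >= c,  y >= 0.

So the dual LP is:
  minimize  11y1 + 11y2 + 30y3 + 44y4
  subject to:
    y1 + 4y3 + 4y4 >= 4
    y2 + y3 + 2y4 >= 4
    y1, y2, y3, y4 >= 0

Solving the primal: x* = (4.75, 11).
  primal value c^T x* = 63.
Solving the dual: y* = (0, 3, 1, 0).
  dual value b^T y* = 63.
Strong duality: c^T x* = b^T y*. Confirmed.

63


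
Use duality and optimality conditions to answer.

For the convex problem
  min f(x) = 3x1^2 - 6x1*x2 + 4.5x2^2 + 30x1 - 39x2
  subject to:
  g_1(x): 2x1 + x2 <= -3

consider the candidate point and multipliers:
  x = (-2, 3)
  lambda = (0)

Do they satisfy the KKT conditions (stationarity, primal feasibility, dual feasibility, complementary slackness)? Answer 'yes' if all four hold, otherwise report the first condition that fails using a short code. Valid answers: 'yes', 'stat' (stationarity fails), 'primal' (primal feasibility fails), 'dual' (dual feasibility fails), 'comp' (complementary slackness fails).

Gradient of f: grad f(x) = Q x + c = (0, 0)
Constraint values g_i(x) = a_i^T x - b_i:
  g_1((-2, 3)) = 2
Stationarity residual: grad f(x) + sum_i lambda_i a_i = (0, 0)
  -> stationarity OK
Primal feasibility (all g_i <= 0): FAILS
Dual feasibility (all lambda_i >= 0): OK
Complementary slackness (lambda_i * g_i(x) = 0 for all i): OK

Verdict: the first failing condition is primal_feasibility -> primal.

primal


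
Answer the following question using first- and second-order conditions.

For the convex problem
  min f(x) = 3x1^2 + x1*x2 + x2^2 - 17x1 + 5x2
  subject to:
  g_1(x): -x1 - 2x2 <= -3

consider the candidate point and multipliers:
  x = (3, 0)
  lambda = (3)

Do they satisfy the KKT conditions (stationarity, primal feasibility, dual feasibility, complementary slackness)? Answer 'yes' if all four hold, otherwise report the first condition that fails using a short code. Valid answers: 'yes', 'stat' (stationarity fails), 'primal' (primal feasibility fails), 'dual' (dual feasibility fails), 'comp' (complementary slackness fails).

Gradient of f: grad f(x) = Q x + c = (1, 8)
Constraint values g_i(x) = a_i^T x - b_i:
  g_1((3, 0)) = 0
Stationarity residual: grad f(x) + sum_i lambda_i a_i = (-2, 2)
  -> stationarity FAILS
Primal feasibility (all g_i <= 0): OK
Dual feasibility (all lambda_i >= 0): OK
Complementary slackness (lambda_i * g_i(x) = 0 for all i): OK

Verdict: the first failing condition is stationarity -> stat.

stat


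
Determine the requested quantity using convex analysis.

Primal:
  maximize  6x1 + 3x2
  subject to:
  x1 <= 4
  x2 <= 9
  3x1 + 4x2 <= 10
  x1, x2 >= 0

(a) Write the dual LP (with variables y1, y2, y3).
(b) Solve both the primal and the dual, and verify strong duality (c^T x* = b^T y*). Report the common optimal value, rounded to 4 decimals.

The standard primal-dual pair for 'max c^T x s.t. A x <= b, x >= 0' is:
  Dual:  min b^T y  s.t.  A^T y >= c,  y >= 0.

So the dual LP is:
  minimize  4y1 + 9y2 + 10y3
  subject to:
    y1 + 3y3 >= 6
    y2 + 4y3 >= 3
    y1, y2, y3 >= 0

Solving the primal: x* = (3.3333, 0).
  primal value c^T x* = 20.
Solving the dual: y* = (0, 0, 2).
  dual value b^T y* = 20.
Strong duality: c^T x* = b^T y*. Confirmed.

20


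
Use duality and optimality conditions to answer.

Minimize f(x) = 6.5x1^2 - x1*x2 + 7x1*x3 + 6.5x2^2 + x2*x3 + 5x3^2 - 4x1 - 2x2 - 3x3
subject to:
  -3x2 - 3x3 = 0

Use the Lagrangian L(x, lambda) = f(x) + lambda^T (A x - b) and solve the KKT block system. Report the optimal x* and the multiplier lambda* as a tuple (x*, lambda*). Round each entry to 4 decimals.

Form the Lagrangian:
  L(x, lambda) = (1/2) x^T Q x + c^T x + lambda^T (A x - b)
Stationarity (grad_x L = 0): Q x + c + A^T lambda = 0.
Primal feasibility: A x = b.

This gives the KKT block system:
  [ Q   A^T ] [ x     ]   [-c ]
  [ A    0  ] [ lambda ] = [ b ]

Solving the linear system:
  x*      = (0.3636, 0.0909, -0.0909)
  lambda* = (-0.4242)
  f(x*)   = -0.6818

x* = (0.3636, 0.0909, -0.0909), lambda* = (-0.4242)


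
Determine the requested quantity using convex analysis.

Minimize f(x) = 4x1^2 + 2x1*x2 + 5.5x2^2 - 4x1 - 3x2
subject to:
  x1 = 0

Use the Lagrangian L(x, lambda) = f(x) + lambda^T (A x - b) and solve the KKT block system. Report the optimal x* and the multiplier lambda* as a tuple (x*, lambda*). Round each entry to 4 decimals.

Form the Lagrangian:
  L(x, lambda) = (1/2) x^T Q x + c^T x + lambda^T (A x - b)
Stationarity (grad_x L = 0): Q x + c + A^T lambda = 0.
Primal feasibility: A x = b.

This gives the KKT block system:
  [ Q   A^T ] [ x     ]   [-c ]
  [ A    0  ] [ lambda ] = [ b ]

Solving the linear system:
  x*      = (0, 0.2727)
  lambda* = (3.4545)
  f(x*)   = -0.4091

x* = (0, 0.2727), lambda* = (3.4545)


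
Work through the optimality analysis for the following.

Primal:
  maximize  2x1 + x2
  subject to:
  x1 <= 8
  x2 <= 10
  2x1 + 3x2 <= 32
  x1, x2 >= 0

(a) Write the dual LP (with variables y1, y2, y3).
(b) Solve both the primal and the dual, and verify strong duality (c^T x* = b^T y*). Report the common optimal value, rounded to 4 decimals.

The standard primal-dual pair for 'max c^T x s.t. A x <= b, x >= 0' is:
  Dual:  min b^T y  s.t.  A^T y >= c,  y >= 0.

So the dual LP is:
  minimize  8y1 + 10y2 + 32y3
  subject to:
    y1 + 2y3 >= 2
    y2 + 3y3 >= 1
    y1, y2, y3 >= 0

Solving the primal: x* = (8, 5.3333).
  primal value c^T x* = 21.3333.
Solving the dual: y* = (1.3333, 0, 0.3333).
  dual value b^T y* = 21.3333.
Strong duality: c^T x* = b^T y*. Confirmed.

21.3333


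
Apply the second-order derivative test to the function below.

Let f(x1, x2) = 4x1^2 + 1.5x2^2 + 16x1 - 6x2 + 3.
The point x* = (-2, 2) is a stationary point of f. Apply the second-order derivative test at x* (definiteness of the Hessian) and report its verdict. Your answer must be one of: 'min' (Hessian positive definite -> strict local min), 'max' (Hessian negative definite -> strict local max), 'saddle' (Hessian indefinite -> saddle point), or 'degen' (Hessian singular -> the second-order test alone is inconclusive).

Compute the Hessian H = grad^2 f:
  H = [[8, 0], [0, 3]]
Verify stationarity: grad f(x*) = H x* + g = (0, 0).
Eigenvalues of H: 3, 8.
Both eigenvalues > 0, so H is positive definite -> x* is a strict local min.

min


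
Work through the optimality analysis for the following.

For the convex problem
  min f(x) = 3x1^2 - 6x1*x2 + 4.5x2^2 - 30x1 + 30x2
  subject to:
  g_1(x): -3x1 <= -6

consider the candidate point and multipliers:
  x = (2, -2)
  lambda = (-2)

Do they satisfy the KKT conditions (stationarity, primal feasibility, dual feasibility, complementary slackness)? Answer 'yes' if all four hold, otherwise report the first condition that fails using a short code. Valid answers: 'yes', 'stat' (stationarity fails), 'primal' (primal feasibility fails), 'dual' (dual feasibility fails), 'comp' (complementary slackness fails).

Gradient of f: grad f(x) = Q x + c = (-6, 0)
Constraint values g_i(x) = a_i^T x - b_i:
  g_1((2, -2)) = 0
Stationarity residual: grad f(x) + sum_i lambda_i a_i = (0, 0)
  -> stationarity OK
Primal feasibility (all g_i <= 0): OK
Dual feasibility (all lambda_i >= 0): FAILS
Complementary slackness (lambda_i * g_i(x) = 0 for all i): OK

Verdict: the first failing condition is dual_feasibility -> dual.

dual


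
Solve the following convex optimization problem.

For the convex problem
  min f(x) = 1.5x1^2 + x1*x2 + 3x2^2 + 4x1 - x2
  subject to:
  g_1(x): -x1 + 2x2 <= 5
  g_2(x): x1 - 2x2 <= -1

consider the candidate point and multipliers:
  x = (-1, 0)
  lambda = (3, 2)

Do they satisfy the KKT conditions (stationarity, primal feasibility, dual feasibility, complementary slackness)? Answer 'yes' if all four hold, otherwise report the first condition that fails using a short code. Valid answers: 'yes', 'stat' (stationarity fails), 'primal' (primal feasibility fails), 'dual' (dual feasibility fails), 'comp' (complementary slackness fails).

Gradient of f: grad f(x) = Q x + c = (1, -2)
Constraint values g_i(x) = a_i^T x - b_i:
  g_1((-1, 0)) = -4
  g_2((-1, 0)) = 0
Stationarity residual: grad f(x) + sum_i lambda_i a_i = (0, 0)
  -> stationarity OK
Primal feasibility (all g_i <= 0): OK
Dual feasibility (all lambda_i >= 0): OK
Complementary slackness (lambda_i * g_i(x) = 0 for all i): FAILS

Verdict: the first failing condition is complementary_slackness -> comp.

comp


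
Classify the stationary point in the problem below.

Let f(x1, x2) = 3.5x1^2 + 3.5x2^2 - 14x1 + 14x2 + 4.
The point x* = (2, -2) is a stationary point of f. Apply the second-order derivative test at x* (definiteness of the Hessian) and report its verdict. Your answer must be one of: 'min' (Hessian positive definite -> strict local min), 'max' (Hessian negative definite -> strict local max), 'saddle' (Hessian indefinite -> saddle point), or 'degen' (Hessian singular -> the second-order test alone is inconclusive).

Compute the Hessian H = grad^2 f:
  H = [[7, 0], [0, 7]]
Verify stationarity: grad f(x*) = H x* + g = (0, 0).
Eigenvalues of H: 7, 7.
Both eigenvalues > 0, so H is positive definite -> x* is a strict local min.

min


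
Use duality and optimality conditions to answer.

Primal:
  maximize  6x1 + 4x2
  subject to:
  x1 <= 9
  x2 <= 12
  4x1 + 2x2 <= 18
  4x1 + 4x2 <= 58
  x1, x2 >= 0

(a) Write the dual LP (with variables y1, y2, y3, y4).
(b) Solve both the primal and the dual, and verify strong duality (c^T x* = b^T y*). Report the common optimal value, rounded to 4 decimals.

The standard primal-dual pair for 'max c^T x s.t. A x <= b, x >= 0' is:
  Dual:  min b^T y  s.t.  A^T y >= c,  y >= 0.

So the dual LP is:
  minimize  9y1 + 12y2 + 18y3 + 58y4
  subject to:
    y1 + 4y3 + 4y4 >= 6
    y2 + 2y3 + 4y4 >= 4
    y1, y2, y3, y4 >= 0

Solving the primal: x* = (0, 9).
  primal value c^T x* = 36.
Solving the dual: y* = (0, 0, 2, 0).
  dual value b^T y* = 36.
Strong duality: c^T x* = b^T y*. Confirmed.

36


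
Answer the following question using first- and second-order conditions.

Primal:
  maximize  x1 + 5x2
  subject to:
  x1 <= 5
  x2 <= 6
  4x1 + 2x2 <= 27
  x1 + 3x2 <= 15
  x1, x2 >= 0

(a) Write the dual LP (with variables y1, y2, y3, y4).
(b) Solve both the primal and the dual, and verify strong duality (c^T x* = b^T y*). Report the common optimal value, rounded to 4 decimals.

The standard primal-dual pair for 'max c^T x s.t. A x <= b, x >= 0' is:
  Dual:  min b^T y  s.t.  A^T y >= c,  y >= 0.

So the dual LP is:
  minimize  5y1 + 6y2 + 27y3 + 15y4
  subject to:
    y1 + 4y3 + y4 >= 1
    y2 + 2y3 + 3y4 >= 5
    y1, y2, y3, y4 >= 0

Solving the primal: x* = (0, 5).
  primal value c^T x* = 25.
Solving the dual: y* = (0, 0, 0, 1.6667).
  dual value b^T y* = 25.
Strong duality: c^T x* = b^T y*. Confirmed.

25


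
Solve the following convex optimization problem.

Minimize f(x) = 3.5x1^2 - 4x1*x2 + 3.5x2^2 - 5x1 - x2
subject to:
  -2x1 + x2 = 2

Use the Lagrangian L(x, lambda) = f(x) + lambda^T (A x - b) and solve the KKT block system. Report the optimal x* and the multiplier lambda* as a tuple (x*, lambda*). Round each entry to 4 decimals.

Form the Lagrangian:
  L(x, lambda) = (1/2) x^T Q x + c^T x + lambda^T (A x - b)
Stationarity (grad_x L = 0): Q x + c + A^T lambda = 0.
Primal feasibility: A x = b.

This gives the KKT block system:
  [ Q   A^T ] [ x     ]   [-c ]
  [ A    0  ] [ lambda ] = [ b ]

Solving the linear system:
  x*      = (-0.6842, 0.6316)
  lambda* = (-6.1579)
  f(x*)   = 7.5526

x* = (-0.6842, 0.6316), lambda* = (-6.1579)


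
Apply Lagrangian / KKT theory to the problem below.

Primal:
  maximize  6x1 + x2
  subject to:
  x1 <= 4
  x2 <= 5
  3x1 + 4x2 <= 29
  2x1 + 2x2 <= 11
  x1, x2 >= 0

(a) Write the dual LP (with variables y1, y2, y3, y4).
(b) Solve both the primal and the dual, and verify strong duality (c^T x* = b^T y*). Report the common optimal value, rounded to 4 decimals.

The standard primal-dual pair for 'max c^T x s.t. A x <= b, x >= 0' is:
  Dual:  min b^T y  s.t.  A^T y >= c,  y >= 0.

So the dual LP is:
  minimize  4y1 + 5y2 + 29y3 + 11y4
  subject to:
    y1 + 3y3 + 2y4 >= 6
    y2 + 4y3 + 2y4 >= 1
    y1, y2, y3, y4 >= 0

Solving the primal: x* = (4, 1.5).
  primal value c^T x* = 25.5.
Solving the dual: y* = (5, 0, 0, 0.5).
  dual value b^T y* = 25.5.
Strong duality: c^T x* = b^T y*. Confirmed.

25.5


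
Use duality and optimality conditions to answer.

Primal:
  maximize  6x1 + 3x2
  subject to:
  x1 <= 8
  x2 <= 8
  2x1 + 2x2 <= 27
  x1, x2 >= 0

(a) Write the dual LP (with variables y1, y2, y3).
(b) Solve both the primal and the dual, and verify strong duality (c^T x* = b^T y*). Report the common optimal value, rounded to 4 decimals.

The standard primal-dual pair for 'max c^T x s.t. A x <= b, x >= 0' is:
  Dual:  min b^T y  s.t.  A^T y >= c,  y >= 0.

So the dual LP is:
  minimize  8y1 + 8y2 + 27y3
  subject to:
    y1 + 2y3 >= 6
    y2 + 2y3 >= 3
    y1, y2, y3 >= 0

Solving the primal: x* = (8, 5.5).
  primal value c^T x* = 64.5.
Solving the dual: y* = (3, 0, 1.5).
  dual value b^T y* = 64.5.
Strong duality: c^T x* = b^T y*. Confirmed.

64.5


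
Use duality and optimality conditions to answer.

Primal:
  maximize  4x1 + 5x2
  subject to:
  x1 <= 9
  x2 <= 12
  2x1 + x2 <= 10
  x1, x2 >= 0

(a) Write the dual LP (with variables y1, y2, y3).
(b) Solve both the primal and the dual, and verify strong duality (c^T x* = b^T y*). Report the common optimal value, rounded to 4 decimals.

The standard primal-dual pair for 'max c^T x s.t. A x <= b, x >= 0' is:
  Dual:  min b^T y  s.t.  A^T y >= c,  y >= 0.

So the dual LP is:
  minimize  9y1 + 12y2 + 10y3
  subject to:
    y1 + 2y3 >= 4
    y2 + y3 >= 5
    y1, y2, y3 >= 0

Solving the primal: x* = (0, 10).
  primal value c^T x* = 50.
Solving the dual: y* = (0, 0, 5).
  dual value b^T y* = 50.
Strong duality: c^T x* = b^T y*. Confirmed.

50


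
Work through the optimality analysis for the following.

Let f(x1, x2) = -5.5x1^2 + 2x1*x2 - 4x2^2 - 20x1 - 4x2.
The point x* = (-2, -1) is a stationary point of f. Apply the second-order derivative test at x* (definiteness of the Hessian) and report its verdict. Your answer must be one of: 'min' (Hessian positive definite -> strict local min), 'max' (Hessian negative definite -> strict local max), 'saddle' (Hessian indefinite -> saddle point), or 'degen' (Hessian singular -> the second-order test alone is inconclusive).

Compute the Hessian H = grad^2 f:
  H = [[-11, 2], [2, -8]]
Verify stationarity: grad f(x*) = H x* + g = (0, 0).
Eigenvalues of H: -12, -7.
Both eigenvalues < 0, so H is negative definite -> x* is a strict local max.

max


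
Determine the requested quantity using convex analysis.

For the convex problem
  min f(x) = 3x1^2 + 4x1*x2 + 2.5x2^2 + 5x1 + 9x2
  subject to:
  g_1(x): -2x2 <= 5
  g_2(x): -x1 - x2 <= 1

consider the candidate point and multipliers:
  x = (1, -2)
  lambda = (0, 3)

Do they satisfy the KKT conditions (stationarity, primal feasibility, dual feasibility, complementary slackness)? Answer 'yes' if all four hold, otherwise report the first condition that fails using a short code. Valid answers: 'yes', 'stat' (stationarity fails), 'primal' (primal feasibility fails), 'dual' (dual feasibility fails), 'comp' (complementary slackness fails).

Gradient of f: grad f(x) = Q x + c = (3, 3)
Constraint values g_i(x) = a_i^T x - b_i:
  g_1((1, -2)) = -1
  g_2((1, -2)) = 0
Stationarity residual: grad f(x) + sum_i lambda_i a_i = (0, 0)
  -> stationarity OK
Primal feasibility (all g_i <= 0): OK
Dual feasibility (all lambda_i >= 0): OK
Complementary slackness (lambda_i * g_i(x) = 0 for all i): OK

Verdict: yes, KKT holds.

yes


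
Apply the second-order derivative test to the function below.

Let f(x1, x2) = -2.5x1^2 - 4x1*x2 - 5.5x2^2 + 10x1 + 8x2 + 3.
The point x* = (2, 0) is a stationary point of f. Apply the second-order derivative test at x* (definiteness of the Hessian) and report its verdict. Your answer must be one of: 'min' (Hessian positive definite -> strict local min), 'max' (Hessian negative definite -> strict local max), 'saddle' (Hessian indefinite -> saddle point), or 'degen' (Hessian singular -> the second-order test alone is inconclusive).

Compute the Hessian H = grad^2 f:
  H = [[-5, -4], [-4, -11]]
Verify stationarity: grad f(x*) = H x* + g = (0, 0).
Eigenvalues of H: -13, -3.
Both eigenvalues < 0, so H is negative definite -> x* is a strict local max.

max


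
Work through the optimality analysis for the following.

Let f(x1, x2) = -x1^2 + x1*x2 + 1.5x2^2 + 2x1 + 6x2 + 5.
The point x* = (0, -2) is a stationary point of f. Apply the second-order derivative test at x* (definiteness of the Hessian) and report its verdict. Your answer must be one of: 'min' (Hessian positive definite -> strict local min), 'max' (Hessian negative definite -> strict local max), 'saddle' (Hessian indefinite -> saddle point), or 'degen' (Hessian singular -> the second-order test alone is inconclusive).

Compute the Hessian H = grad^2 f:
  H = [[-2, 1], [1, 3]]
Verify stationarity: grad f(x*) = H x* + g = (0, 0).
Eigenvalues of H: -2.1926, 3.1926.
Eigenvalues have mixed signs, so H is indefinite -> x* is a saddle point.

saddle
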